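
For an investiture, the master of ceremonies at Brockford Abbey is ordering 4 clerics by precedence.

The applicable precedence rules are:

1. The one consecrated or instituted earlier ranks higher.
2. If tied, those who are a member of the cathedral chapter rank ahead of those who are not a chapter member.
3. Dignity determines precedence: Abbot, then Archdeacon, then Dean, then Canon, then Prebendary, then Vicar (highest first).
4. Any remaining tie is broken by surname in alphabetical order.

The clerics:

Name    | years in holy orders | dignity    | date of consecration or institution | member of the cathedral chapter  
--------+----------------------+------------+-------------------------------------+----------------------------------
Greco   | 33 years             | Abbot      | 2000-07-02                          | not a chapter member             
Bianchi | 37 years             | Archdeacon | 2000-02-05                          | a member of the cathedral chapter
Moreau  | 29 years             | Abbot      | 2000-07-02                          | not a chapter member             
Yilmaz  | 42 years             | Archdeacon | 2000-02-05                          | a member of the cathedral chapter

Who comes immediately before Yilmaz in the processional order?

Bianchi

By date of consecration or institution (earlier first): Bianchi and Yilmaz (both 2000-02-05); then Greco and Moreau (both 2000-07-02).
Bianchi and Yilmaz are each a member of the cathedral chapter, so the next rule applies.
Bianchi and Yilmaz are each Archdeacon, so the next rule applies.
Among Bianchi and Yilmaz, alphabetically by surname: Bianchi before Yilmaz.
Greco and Moreau are each not a chapter member, so the next rule applies.
Greco and Moreau are each Abbot, so the next rule applies.
Among Greco and Moreau, alphabetically by surname: Greco before Moreau.
Order: Bianchi, Yilmaz, Greco, Moreau.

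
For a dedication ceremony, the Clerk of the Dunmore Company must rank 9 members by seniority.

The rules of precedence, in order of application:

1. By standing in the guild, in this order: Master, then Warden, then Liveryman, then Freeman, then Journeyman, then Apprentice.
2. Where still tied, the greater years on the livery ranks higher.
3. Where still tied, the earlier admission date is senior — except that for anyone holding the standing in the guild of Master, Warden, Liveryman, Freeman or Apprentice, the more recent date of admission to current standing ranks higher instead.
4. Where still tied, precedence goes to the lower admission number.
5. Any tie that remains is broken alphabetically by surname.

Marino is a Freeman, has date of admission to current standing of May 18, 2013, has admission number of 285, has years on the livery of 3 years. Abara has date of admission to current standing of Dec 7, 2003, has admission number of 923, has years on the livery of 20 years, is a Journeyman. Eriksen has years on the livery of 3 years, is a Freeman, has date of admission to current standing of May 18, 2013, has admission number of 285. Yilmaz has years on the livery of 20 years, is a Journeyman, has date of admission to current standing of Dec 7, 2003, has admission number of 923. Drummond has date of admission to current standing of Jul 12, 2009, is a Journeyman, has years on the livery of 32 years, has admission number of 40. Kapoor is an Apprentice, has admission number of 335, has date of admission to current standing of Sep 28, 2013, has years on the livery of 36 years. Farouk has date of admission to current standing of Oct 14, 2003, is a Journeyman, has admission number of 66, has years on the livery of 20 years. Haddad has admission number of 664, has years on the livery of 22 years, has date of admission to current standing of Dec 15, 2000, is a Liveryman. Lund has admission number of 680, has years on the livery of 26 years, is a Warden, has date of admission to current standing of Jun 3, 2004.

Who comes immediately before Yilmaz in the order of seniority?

By standing in the guild: Lund (Warden); then Haddad (Liveryman); then Eriksen and Marino (Freeman); then Drummond, Farouk, Abara and Yilmaz (Journeyman); then Kapoor (Apprentice).
Eriksen and Marino both have years on the livery 3 years, so the next rule applies.
Eriksen and Marino both have date of admission to current standing May 18, 2013, so the next rule applies.
Eriksen and Marino both have admission number 285, so the next rule applies.
Among Eriksen and Marino, alphabetically by surname: Eriksen before Marino.
Among Drummond, Farouk, Abara and Yilmaz, by years on the livery (higher first): Drummond (32 years) before Farouk, Abara and Yilmaz (20 years).
Among Farouk, Abara and Yilmaz, by date of admission to current standing (earlier first): Farouk (Oct 14, 2003) before Abara and Yilmaz (Dec 7, 2003).
Abara and Yilmaz both have admission number 923, so the next rule applies.
Among Abara and Yilmaz, alphabetically by surname: Abara before Yilmaz.
Order: Lund, Haddad, Eriksen, Marino, Drummond, Farouk, Abara, Yilmaz, Kapoor.

Abara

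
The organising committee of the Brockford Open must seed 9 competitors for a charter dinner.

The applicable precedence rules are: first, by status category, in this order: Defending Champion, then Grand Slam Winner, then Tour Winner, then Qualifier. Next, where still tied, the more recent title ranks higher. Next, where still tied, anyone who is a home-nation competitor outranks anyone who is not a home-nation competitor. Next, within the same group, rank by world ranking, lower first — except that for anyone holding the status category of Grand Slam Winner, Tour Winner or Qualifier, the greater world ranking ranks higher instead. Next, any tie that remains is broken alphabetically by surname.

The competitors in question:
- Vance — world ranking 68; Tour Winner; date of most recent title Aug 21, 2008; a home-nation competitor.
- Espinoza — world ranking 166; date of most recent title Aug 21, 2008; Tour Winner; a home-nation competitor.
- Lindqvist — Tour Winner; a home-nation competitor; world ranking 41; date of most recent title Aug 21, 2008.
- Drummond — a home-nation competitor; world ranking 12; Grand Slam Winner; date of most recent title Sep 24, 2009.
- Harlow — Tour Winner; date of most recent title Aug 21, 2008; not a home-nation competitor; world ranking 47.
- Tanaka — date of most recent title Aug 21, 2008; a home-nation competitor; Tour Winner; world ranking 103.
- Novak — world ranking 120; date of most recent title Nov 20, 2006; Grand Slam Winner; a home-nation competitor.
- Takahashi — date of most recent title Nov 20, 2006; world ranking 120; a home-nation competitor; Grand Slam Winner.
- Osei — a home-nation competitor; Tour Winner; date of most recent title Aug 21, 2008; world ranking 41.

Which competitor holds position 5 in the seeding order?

By status category: Drummond, Novak and Takahashi (Grand Slam Winner); then Espinoza, Tanaka, Vance, Lindqvist, Osei and Harlow (Tour Winner).
Among Drummond, Novak and Takahashi, by date of most recent title (later first): Drummond (Sep 24, 2009) before Novak and Takahashi (Nov 20, 2006).
Novak and Takahashi are each a home-nation competitor, so the next rule applies.
Novak and Takahashi both have world ranking 120, so the next rule applies.
Among Novak and Takahashi, alphabetically by surname: Novak before Takahashi.
Espinoza, Tanaka, Vance, Lindqvist, Osei and Harlow all have date of most recent title Aug 21, 2008, so the next rule applies.
Among Espinoza, Tanaka, Vance, Lindqvist, Osei and Harlow, a home-nation competitor before not a home-nation competitor: Espinoza, Tanaka, Vance, Lindqvist and Osei (a home-nation competitor) before Harlow (not a home-nation competitor).
Among Espinoza, Tanaka, Vance, Lindqvist and Osei, by world ranking (higher first) (reversed rule for this group): Espinoza (166) before Tanaka (103) before Vance (68) before Lindqvist and Osei (41).
Among Lindqvist and Osei, alphabetically by surname: Lindqvist before Osei.
Order: Drummond, Novak, Takahashi, Espinoza, Tanaka, Vance, Lindqvist, Osei, Harlow.

Tanaka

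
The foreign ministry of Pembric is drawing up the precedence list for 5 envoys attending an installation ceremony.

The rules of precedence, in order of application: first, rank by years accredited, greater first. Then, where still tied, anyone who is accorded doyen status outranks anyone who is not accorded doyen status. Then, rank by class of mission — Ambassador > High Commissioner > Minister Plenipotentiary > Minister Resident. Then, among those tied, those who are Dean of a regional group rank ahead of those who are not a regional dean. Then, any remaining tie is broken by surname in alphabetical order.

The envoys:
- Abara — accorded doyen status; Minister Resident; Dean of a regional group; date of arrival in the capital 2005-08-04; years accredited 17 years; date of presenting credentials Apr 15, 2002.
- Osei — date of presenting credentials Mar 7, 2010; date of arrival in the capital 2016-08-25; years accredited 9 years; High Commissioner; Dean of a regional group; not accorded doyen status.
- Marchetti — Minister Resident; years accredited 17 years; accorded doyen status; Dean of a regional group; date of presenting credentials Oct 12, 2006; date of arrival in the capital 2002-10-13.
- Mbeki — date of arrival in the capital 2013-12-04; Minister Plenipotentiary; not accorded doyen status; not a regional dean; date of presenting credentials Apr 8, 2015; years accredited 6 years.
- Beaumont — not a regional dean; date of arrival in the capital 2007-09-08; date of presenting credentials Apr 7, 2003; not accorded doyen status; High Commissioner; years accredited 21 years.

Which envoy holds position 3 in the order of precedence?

Marchetti

By years accredited (higher first): Beaumont (21 years); then Abara and Marchetti (both 17 years); then Osei (9 years); then Mbeki (6 years).
Abara and Marchetti are each accorded doyen status, so the next rule applies.
Abara and Marchetti are each Minister Resident, so the next rule applies.
Abara and Marchetti are each Dean of a regional group, so the next rule applies.
Among Abara and Marchetti, alphabetically by surname: Abara before Marchetti.
Order: Beaumont, Abara, Marchetti, Osei, Mbeki.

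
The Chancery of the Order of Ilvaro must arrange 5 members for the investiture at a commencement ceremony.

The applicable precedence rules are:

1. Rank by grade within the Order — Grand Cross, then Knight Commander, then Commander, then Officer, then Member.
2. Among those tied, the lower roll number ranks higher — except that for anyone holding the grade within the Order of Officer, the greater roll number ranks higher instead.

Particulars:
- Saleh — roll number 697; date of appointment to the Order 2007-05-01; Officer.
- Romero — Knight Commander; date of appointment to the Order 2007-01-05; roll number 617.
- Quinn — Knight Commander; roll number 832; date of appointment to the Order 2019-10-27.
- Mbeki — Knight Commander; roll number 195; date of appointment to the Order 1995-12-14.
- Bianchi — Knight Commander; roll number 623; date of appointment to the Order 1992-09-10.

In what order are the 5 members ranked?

By grade within the Order: Mbeki, Romero, Bianchi and Quinn (Knight Commander); then Saleh (Officer).
Among Mbeki, Romero, Bianchi and Quinn, by roll number (lower first): Mbeki (195) before Romero (617) before Bianchi (623) before Quinn (832).
Full order: Mbeki, Romero, Bianchi, Quinn, Saleh.

Mbeki, Romero, Bianchi, Quinn, Saleh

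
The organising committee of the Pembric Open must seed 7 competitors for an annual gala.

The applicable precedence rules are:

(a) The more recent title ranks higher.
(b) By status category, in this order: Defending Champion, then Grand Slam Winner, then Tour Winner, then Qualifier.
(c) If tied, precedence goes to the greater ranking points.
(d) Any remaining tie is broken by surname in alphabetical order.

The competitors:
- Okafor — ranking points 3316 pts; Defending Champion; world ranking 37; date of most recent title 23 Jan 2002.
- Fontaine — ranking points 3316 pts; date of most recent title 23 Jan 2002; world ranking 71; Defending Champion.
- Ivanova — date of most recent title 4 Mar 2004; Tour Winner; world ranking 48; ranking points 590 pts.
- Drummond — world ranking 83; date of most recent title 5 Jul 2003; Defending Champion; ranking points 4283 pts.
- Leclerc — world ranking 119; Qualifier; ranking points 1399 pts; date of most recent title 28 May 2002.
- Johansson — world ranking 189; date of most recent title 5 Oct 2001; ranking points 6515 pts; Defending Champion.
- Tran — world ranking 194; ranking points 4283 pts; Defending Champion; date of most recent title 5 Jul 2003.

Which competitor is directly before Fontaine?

By date of most recent title (later first): Ivanova (4 Mar 2004); then Drummond and Tran (both 5 Jul 2003); then Leclerc (28 May 2002); then Fontaine and Okafor (both 23 Jan 2002); then Johansson (5 Oct 2001).
Drummond and Tran are each Defending Champion, so the next rule applies.
Drummond and Tran both have ranking points 4283 pts, so the next rule applies.
Among Drummond and Tran, alphabetically by surname: Drummond before Tran.
Fontaine and Okafor are each Defending Champion, so the next rule applies.
Fontaine and Okafor both have ranking points 3316 pts, so the next rule applies.
Among Fontaine and Okafor, alphabetically by surname: Fontaine before Okafor.
Order: Ivanova, Drummond, Tran, Leclerc, Fontaine, Okafor, Johansson.

Leclerc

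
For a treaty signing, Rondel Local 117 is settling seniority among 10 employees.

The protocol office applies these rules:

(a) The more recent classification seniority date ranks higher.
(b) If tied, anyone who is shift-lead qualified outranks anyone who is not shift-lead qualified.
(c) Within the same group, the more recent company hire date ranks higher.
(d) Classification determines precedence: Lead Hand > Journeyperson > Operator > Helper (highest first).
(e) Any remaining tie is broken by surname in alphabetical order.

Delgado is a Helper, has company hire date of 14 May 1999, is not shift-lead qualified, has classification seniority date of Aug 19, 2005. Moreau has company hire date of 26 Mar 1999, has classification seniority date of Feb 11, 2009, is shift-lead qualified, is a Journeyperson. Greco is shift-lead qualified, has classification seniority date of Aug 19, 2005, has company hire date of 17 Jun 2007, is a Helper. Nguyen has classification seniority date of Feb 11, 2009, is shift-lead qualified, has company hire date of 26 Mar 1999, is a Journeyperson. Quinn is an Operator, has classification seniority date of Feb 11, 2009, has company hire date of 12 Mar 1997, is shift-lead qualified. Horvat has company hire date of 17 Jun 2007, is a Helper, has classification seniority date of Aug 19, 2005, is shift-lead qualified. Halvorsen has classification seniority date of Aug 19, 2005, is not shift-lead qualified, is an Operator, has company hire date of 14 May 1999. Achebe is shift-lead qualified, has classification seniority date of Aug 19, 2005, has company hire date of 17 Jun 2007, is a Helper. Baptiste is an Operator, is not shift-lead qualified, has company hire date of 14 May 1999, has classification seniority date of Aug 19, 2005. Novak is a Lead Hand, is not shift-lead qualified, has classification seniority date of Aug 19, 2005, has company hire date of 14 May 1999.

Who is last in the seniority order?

Delgado

By classification seniority date (later first): Moreau, Nguyen and Quinn (each Feb 11, 2009); then Achebe, Greco, Horvat, Novak, Baptiste, Halvorsen and Delgado (each Aug 19, 2005).
Moreau, Nguyen and Quinn are each shift-lead qualified, so the next rule applies.
Among Moreau, Nguyen and Quinn, by company hire date (later first): Moreau and Nguyen (26 Mar 1999) before Quinn (12 Mar 1997).
Moreau and Nguyen are each Journeyperson, so the next rule applies.
Among Moreau and Nguyen, alphabetically by surname: Moreau before Nguyen.
Among Achebe, Greco, Horvat, Novak, Baptiste, Halvorsen and Delgado, shift-lead qualified before not shift-lead qualified: Achebe, Greco and Horvat (shift-lead qualified) before Novak, Baptiste, Halvorsen and Delgado (not shift-lead qualified).
Achebe, Greco and Horvat all have company hire date 17 Jun 2007, so the next rule applies.
Achebe, Greco and Horvat are each Helper, so the next rule applies.
Among Achebe, Greco and Horvat, alphabetically by surname: Achebe before Greco before Horvat.
Novak, Baptiste, Halvorsen and Delgado all have company hire date 14 May 1999, so the next rule applies.
Among Novak, Baptiste, Halvorsen and Delgado, by classification: Novak (Lead Hand) before Baptiste and Halvorsen (Operator) before Delgado (Helper).
Among Baptiste and Halvorsen, alphabetically by surname: Baptiste before Halvorsen.
Order: Moreau, Nguyen, Quinn, Achebe, Greco, Horvat, Novak, Baptiste, Halvorsen, Delgado.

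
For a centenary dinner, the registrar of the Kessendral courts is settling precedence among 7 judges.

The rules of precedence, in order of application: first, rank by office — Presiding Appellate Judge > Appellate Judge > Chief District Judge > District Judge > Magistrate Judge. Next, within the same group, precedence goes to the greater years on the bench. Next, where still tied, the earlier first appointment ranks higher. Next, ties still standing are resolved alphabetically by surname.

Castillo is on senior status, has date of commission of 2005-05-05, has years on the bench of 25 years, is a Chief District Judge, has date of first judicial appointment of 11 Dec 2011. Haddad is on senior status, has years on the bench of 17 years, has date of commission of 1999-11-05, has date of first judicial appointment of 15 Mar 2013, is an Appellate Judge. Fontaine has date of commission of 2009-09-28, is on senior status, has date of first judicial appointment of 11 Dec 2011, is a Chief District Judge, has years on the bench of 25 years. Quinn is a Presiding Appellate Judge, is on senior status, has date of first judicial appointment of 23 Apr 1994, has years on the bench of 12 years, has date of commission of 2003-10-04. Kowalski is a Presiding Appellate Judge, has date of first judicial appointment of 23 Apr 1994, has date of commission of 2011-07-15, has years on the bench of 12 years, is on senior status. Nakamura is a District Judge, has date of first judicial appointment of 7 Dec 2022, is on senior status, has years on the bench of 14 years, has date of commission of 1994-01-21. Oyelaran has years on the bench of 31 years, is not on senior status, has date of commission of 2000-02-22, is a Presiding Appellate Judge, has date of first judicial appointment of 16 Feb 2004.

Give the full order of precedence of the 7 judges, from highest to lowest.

Oyelaran, Kowalski, Quinn, Haddad, Castillo, Fontaine, Nakamura

By office: Oyelaran, Kowalski and Quinn (Presiding Appellate Judge); then Haddad (Appellate Judge); then Castillo and Fontaine (Chief District Judge); then Nakamura (District Judge).
Among Oyelaran, Kowalski and Quinn, by years on the bench (higher first): Oyelaran (31 years) before Kowalski and Quinn (12 years).
Kowalski and Quinn both have date of first judicial appointment 23 Apr 1994, so the next rule applies.
Among Kowalski and Quinn, alphabetically by surname: Kowalski before Quinn.
Castillo and Fontaine both have years on the bench 25 years, so the next rule applies.
Castillo and Fontaine both have date of first judicial appointment 11 Dec 2011, so the next rule applies.
Among Castillo and Fontaine, alphabetically by surname: Castillo before Fontaine.
Full order: Oyelaran, Kowalski, Quinn, Haddad, Castillo, Fontaine, Nakamura.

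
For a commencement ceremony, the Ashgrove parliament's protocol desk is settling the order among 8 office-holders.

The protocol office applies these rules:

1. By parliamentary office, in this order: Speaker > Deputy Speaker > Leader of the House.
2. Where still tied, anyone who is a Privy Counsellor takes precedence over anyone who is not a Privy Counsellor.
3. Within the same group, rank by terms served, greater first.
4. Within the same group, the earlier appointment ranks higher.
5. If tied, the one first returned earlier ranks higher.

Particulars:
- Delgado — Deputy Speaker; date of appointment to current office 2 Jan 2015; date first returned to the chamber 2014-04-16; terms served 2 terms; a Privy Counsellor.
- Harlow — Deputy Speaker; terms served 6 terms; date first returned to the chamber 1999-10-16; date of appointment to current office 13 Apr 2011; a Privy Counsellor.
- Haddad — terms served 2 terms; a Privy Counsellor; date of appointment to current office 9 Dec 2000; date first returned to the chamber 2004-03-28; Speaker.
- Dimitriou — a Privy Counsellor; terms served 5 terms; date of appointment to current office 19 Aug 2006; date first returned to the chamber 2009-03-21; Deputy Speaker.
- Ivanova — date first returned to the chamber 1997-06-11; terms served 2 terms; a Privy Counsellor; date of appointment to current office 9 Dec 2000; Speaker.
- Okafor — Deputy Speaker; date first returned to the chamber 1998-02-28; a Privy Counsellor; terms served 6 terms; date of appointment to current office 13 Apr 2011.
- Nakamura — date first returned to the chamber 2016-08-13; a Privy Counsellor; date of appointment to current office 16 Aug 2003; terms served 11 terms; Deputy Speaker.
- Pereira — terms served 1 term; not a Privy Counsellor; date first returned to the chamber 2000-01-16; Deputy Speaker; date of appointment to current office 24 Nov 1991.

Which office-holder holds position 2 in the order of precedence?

By parliamentary office: Ivanova and Haddad (Speaker); then Nakamura, Okafor, Harlow, Dimitriou, Delgado and Pereira (Deputy Speaker).
Ivanova and Haddad are each a Privy Counsellor, so the next rule applies.
Ivanova and Haddad both have terms served 2 terms, so the next rule applies.
Ivanova and Haddad both have date of appointment to current office 9 Dec 2000, so the next rule applies.
Among Ivanova and Haddad, by date first returned to the chamber (earlier first): Ivanova (1997-06-11) before Haddad (2004-03-28).
Among Nakamura, Okafor, Harlow, Dimitriou, Delgado and Pereira, a Privy Counsellor before not a Privy Counsellor: Nakamura, Okafor, Harlow, Dimitriou and Delgado (a Privy Counsellor) before Pereira (not a Privy Counsellor).
Among Nakamura, Okafor, Harlow, Dimitriou and Delgado, by terms served (higher first): Nakamura (11 terms) before Okafor and Harlow (6 terms) before Dimitriou (5 terms) before Delgado (2 terms).
Okafor and Harlow both have date of appointment to current office 13 Apr 2011, so the next rule applies.
Among Okafor and Harlow, by date first returned to the chamber (earlier first): Okafor (1998-02-28) before Harlow (1999-10-16).
Order: Ivanova, Haddad, Nakamura, Okafor, Harlow, Dimitriou, Delgado, Pereira.

Haddad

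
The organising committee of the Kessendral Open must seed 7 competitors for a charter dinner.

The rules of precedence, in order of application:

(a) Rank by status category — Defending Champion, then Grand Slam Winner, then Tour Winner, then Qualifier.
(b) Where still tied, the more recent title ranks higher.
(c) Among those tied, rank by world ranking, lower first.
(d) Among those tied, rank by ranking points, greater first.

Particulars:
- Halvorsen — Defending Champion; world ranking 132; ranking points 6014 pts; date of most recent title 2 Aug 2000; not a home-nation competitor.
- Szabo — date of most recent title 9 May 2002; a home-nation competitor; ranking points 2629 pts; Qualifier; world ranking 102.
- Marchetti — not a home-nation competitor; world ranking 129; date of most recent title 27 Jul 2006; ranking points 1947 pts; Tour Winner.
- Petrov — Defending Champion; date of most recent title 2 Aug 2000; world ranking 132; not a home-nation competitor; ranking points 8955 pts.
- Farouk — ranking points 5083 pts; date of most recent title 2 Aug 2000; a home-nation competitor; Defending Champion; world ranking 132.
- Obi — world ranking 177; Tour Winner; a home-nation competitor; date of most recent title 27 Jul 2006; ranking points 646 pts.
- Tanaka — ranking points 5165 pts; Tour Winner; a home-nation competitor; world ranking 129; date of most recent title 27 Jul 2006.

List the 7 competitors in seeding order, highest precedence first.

By status category: Petrov, Halvorsen and Farouk (Defending Champion); then Tanaka, Marchetti and Obi (Tour Winner); then Szabo (Qualifier).
Petrov, Halvorsen and Farouk all have date of most recent title 2 Aug 2000, so the next rule applies.
Petrov, Halvorsen and Farouk all have world ranking 132, so the next rule applies.
Among Petrov, Halvorsen and Farouk, by ranking points (higher first): Petrov (8955 pts) before Halvorsen (6014 pts) before Farouk (5083 pts).
Tanaka, Marchetti and Obi all have date of most recent title 27 Jul 2006, so the next rule applies.
Among Tanaka, Marchetti and Obi, by world ranking (lower first): Tanaka and Marchetti (129) before Obi (177).
Among Tanaka and Marchetti, by ranking points (higher first): Tanaka (5165 pts) before Marchetti (1947 pts).
Full order: Petrov, Halvorsen, Farouk, Tanaka, Marchetti, Obi, Szabo.

Petrov, Halvorsen, Farouk, Tanaka, Marchetti, Obi, Szabo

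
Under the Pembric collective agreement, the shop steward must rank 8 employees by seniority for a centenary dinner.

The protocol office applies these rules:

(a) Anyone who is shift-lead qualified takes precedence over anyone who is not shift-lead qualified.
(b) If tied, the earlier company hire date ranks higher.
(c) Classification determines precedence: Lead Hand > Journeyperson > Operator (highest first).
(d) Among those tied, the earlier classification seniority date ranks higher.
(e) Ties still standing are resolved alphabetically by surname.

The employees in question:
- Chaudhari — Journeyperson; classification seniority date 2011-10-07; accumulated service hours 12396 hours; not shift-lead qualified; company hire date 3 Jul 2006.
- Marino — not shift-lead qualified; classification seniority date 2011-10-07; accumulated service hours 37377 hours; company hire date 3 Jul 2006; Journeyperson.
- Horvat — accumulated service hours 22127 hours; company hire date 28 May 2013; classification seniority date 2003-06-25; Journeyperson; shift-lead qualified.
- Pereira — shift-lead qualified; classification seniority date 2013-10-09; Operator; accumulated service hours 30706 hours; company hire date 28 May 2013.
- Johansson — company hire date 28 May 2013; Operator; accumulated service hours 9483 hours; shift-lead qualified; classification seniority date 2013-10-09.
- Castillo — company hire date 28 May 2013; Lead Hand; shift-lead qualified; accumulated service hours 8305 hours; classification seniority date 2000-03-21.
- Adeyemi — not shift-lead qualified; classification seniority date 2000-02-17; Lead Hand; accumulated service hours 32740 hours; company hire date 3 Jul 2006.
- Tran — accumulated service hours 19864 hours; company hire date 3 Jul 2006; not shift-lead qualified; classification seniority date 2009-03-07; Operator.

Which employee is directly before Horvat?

Castillo

By the first rule: Castillo, Horvat, Johansson and Pereira (each shift-lead qualified); then Adeyemi, Chaudhari, Marino and Tran (each not shift-lead qualified).
Castillo, Horvat, Johansson and Pereira all have company hire date 28 May 2013, so the next rule applies.
Among Castillo, Horvat, Johansson and Pereira, by classification: Castillo (Lead Hand) before Horvat (Journeyperson) before Johansson and Pereira (Operator).
Johansson and Pereira both have classification seniority date 2013-10-09, so the next rule applies.
Among Johansson and Pereira, alphabetically by surname: Johansson before Pereira.
Adeyemi, Chaudhari, Marino and Tran all have company hire date 3 Jul 2006, so the next rule applies.
Among Adeyemi, Chaudhari, Marino and Tran, by classification: Adeyemi (Lead Hand) before Chaudhari and Marino (Journeyperson) before Tran (Operator).
Chaudhari and Marino both have classification seniority date 2011-10-07, so the next rule applies.
Among Chaudhari and Marino, alphabetically by surname: Chaudhari before Marino.
Order: Castillo, Horvat, Johansson, Pereira, Adeyemi, Chaudhari, Marino, Tran.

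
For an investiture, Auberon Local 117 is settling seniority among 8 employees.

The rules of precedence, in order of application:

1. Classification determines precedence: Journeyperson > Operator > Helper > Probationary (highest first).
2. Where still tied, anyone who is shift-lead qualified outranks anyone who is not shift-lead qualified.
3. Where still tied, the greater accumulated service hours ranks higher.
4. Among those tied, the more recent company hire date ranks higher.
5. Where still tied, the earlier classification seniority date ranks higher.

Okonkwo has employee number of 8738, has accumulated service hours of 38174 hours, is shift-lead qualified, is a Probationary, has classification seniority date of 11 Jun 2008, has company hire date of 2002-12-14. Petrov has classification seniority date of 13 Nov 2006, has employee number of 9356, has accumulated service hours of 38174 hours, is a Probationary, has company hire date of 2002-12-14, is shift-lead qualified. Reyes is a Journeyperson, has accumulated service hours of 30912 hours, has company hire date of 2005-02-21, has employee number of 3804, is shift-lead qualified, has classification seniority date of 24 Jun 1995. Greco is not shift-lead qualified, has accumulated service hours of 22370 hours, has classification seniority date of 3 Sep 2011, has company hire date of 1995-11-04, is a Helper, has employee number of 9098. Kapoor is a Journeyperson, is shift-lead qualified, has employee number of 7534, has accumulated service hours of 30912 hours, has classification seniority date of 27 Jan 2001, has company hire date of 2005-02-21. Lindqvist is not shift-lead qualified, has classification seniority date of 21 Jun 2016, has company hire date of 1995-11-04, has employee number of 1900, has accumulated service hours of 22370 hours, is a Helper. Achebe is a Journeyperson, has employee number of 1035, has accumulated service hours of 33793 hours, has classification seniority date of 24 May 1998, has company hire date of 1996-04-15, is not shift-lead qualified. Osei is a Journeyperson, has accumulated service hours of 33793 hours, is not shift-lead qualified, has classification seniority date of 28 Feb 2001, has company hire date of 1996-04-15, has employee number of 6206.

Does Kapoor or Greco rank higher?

By classification: Reyes, Kapoor, Achebe and Osei (Journeyperson); then Greco and Lindqvist (Helper); then Petrov and Okonkwo (Probationary).
Among Reyes, Kapoor, Achebe and Osei, shift-lead qualified before not shift-lead qualified: Reyes and Kapoor (shift-lead qualified) before Achebe and Osei (not shift-lead qualified).
Reyes and Kapoor both have accumulated service hours 30912 hours, so the next rule applies.
Reyes and Kapoor both have company hire date 2005-02-21, so the next rule applies.
Among Reyes and Kapoor, by classification seniority date (earlier first): Reyes (24 Jun 1995) before Kapoor (27 Jan 2001).
Achebe and Osei both have accumulated service hours 33793 hours, so the next rule applies.
Achebe and Osei both have company hire date 1996-04-15, so the next rule applies.
Among Achebe and Osei, by classification seniority date (earlier first): Achebe (24 May 1998) before Osei (28 Feb 2001).
Greco and Lindqvist are each not shift-lead qualified, so the next rule applies.
Greco and Lindqvist both have accumulated service hours 22370 hours, so the next rule applies.
Greco and Lindqvist both have company hire date 1995-11-04, so the next rule applies.
Among Greco and Lindqvist, by classification seniority date (earlier first): Greco (3 Sep 2011) before Lindqvist (21 Jun 2016).
Petrov and Okonkwo are each shift-lead qualified, so the next rule applies.
Petrov and Okonkwo both have accumulated service hours 38174 hours, so the next rule applies.
Petrov and Okonkwo both have company hire date 2002-12-14, so the next rule applies.
Among Petrov and Okonkwo, by classification seniority date (earlier first): Petrov (13 Nov 2006) before Okonkwo (11 Jun 2008).
So Kapoor takes precedence.

Kapoor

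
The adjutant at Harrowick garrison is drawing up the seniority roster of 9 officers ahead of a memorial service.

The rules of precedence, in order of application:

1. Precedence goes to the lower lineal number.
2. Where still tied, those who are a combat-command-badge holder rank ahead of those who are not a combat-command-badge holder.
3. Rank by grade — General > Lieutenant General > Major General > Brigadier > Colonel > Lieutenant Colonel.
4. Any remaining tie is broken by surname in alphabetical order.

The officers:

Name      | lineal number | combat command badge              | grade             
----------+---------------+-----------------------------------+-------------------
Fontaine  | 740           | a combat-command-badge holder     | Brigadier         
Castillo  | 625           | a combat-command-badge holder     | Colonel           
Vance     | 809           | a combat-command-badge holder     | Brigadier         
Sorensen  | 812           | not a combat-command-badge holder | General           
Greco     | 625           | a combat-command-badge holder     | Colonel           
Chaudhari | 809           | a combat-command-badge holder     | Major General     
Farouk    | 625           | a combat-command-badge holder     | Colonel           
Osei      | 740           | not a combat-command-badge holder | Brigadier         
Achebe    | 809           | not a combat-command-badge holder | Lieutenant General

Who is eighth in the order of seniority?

By lineal number (lower first): Castillo, Farouk and Greco (each 625); then Fontaine and Osei (both 740); then Chaudhari, Vance and Achebe (each 809); then Sorensen (812).
Castillo, Farouk and Greco are each a combat-command-badge holder, so the next rule applies.
Castillo, Farouk and Greco are each Colonel, so the next rule applies.
Among Castillo, Farouk and Greco, alphabetically by surname: Castillo before Farouk before Greco.
Among Fontaine and Osei, a combat-command-badge holder before not a combat-command-badge holder: Fontaine (a combat-command-badge holder) before Osei (not a combat-command-badge holder).
Among Chaudhari, Vance and Achebe, a combat-command-badge holder before not a combat-command-badge holder: Chaudhari and Vance (a combat-command-badge holder) before Achebe (not a combat-command-badge holder).
Among Chaudhari and Vance, by grade: Chaudhari (Major General) before Vance (Brigadier).
Order: Castillo, Farouk, Greco, Fontaine, Osei, Chaudhari, Vance, Achebe, Sorensen.

Achebe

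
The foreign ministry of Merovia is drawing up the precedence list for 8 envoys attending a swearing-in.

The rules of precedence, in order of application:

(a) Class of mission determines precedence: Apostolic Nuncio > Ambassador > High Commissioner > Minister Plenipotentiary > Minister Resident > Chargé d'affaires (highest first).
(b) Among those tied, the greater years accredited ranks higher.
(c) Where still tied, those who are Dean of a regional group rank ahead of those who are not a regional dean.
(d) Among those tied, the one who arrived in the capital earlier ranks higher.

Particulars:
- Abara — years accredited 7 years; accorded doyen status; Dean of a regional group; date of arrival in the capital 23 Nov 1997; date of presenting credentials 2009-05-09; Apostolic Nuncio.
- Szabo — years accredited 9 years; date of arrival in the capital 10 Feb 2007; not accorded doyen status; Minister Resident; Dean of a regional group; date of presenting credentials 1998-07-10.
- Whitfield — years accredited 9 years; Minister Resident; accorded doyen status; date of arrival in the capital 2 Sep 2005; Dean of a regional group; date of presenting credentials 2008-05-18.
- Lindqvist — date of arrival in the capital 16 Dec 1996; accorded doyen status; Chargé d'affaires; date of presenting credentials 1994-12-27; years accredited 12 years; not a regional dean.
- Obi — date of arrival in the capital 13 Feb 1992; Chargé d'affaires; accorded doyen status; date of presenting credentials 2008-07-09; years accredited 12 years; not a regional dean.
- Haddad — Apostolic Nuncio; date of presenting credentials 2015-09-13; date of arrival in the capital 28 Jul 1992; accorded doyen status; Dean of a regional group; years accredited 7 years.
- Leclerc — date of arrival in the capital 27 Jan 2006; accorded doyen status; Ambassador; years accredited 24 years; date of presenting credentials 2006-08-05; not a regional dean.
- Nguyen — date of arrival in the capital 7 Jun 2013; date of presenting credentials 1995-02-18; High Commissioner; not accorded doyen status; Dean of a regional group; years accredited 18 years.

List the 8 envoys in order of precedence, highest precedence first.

By class of mission: Haddad and Abara (Apostolic Nuncio); then Leclerc (Ambassador); then Nguyen (High Commissioner); then Whitfield and Szabo (Minister Resident); then Obi and Lindqvist (Chargé d'affaires).
Haddad and Abara both have years accredited 7 years, so the next rule applies.
Haddad and Abara are each Dean of a regional group, so the next rule applies.
Among Haddad and Abara, by date of arrival in the capital (earlier first): Haddad (28 Jul 1992) before Abara (23 Nov 1997).
Whitfield and Szabo both have years accredited 9 years, so the next rule applies.
Whitfield and Szabo are each Dean of a regional group, so the next rule applies.
Among Whitfield and Szabo, by date of arrival in the capital (earlier first): Whitfield (2 Sep 2005) before Szabo (10 Feb 2007).
Obi and Lindqvist both have years accredited 12 years, so the next rule applies.
Obi and Lindqvist are each not a regional dean, so the next rule applies.
Among Obi and Lindqvist, by date of arrival in the capital (earlier first): Obi (13 Feb 1992) before Lindqvist (16 Dec 1996).
Full order: Haddad, Abara, Leclerc, Nguyen, Whitfield, Szabo, Obi, Lindqvist.

Haddad, Abara, Leclerc, Nguyen, Whitfield, Szabo, Obi, Lindqvist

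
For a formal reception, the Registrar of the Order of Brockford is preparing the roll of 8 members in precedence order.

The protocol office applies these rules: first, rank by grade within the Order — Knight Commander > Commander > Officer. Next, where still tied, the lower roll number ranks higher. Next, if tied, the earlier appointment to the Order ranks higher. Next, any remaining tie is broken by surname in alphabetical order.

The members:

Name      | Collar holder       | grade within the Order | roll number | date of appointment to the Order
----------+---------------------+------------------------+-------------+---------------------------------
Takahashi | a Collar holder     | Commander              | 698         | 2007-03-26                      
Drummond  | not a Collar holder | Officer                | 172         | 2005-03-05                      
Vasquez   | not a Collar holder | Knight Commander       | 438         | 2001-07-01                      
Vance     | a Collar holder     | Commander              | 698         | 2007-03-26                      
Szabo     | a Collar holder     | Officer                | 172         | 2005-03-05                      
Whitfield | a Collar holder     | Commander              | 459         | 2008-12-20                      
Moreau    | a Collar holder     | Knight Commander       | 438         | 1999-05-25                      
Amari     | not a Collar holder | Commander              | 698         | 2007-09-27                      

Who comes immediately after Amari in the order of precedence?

Drummond

By grade within the Order: Moreau and Vasquez (Knight Commander); then Whitfield, Takahashi, Vance and Amari (Commander); then Drummond and Szabo (Officer).
Moreau and Vasquez both have roll number 438, so the next rule applies.
Among Moreau and Vasquez, by date of appointment to the Order (earlier first): Moreau (1999-05-25) before Vasquez (2001-07-01).
Among Whitfield, Takahashi, Vance and Amari, by roll number (lower first): Whitfield (459) before Takahashi, Vance and Amari (698).
Among Takahashi, Vance and Amari, by date of appointment to the Order (earlier first): Takahashi and Vance (2007-03-26) before Amari (2007-09-27).
Among Takahashi and Vance, alphabetically by surname: Takahashi before Vance.
Drummond and Szabo both have roll number 172, so the next rule applies.
Drummond and Szabo both have date of appointment to the Order 2005-03-05, so the next rule applies.
Among Drummond and Szabo, alphabetically by surname: Drummond before Szabo.
Order: Moreau, Vasquez, Whitfield, Takahashi, Vance, Amari, Drummond, Szabo.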